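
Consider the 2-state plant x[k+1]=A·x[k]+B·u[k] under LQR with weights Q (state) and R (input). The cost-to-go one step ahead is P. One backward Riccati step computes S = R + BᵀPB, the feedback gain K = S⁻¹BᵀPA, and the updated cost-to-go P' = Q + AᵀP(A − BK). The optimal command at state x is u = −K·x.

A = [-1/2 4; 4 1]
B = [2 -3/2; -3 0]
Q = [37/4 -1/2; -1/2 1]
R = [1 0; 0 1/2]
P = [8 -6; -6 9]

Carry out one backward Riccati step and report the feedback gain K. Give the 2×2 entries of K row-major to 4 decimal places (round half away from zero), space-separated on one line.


BᵀP = [34.0000 -39.0000; -12.0000 9.0000]
S = R + BᵀPB = [1 0; 0 1/2] + [185.0000 -51.0000; -51.0000 18.0000] = [186.0000 -51.0000; -51.0000 18.5000]
BᵀPA = [-173.0000 97.0000; 42.0000 -39.0000]
K = S⁻¹·BᵀPA = [-1.2601 -0.2315; -1.2036 -2.7464]
A−BK = [0.2149 0.3435; 0.2196 0.3054]
AᵀP(A−BK) = [2.5494 2.2923; 2.2923 4.3494]
P' = Q + AᵀP(A−BK) = [11.7994 1.7923; 1.7923 5.3494]
tr(P') = 17.1488

-1.2601 -0.2315 -1.2036 -2.7464


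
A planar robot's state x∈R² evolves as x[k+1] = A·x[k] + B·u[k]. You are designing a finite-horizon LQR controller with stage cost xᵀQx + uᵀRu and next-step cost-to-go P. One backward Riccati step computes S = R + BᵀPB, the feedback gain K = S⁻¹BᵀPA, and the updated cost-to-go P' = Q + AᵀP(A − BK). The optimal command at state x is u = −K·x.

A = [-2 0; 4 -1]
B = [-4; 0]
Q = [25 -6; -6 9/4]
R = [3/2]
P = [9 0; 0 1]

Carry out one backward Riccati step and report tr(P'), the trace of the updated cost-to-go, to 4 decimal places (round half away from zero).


BᵀP = [-36.0000 0.0000]
S = R + BᵀPB = [3/2] + [144.0000] = [145.5000]
BᵀPA = [72.0000 0.0000]
K = S⁻¹·BᵀPA = [0.4948 0.0000]
A−BK = [-0.0206 0.0000; 4.0000 -1.0000]
AᵀP(A−BK) = [16.3711 -4.0000; -4.0000 1.0000]
P' = Q + AᵀP(A−BK) = [41.3711 -10.0000; -10.0000 3.2500]
tr(P') = 44.6211

44.6211


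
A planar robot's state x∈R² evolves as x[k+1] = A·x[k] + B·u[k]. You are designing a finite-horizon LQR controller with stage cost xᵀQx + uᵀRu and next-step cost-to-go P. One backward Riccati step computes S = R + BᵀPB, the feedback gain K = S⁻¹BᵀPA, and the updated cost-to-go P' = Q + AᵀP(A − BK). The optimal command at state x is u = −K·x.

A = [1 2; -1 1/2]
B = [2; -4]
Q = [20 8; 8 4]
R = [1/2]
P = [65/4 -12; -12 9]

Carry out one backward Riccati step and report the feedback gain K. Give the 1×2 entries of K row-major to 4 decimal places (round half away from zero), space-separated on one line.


BᵀP = [80.5000 -60.0000]
S = R + BᵀPB = [1/2] + [401.0000] = [401.5000]
BᵀPA = [140.5000 131.0000]
K = S⁻¹·BᵀPA = [0.3499 0.3263]
A−BK = [0.3001 1.3474; 0.3998 1.8051]
AᵀP(A−BK) = [0.0837 0.1582; 0.1582 0.5078]
P' = Q + AᵀP(A−BK) = [20.0837 8.1582; 8.1582 4.5078]
tr(P') = 24.5915

0.3499 0.3263


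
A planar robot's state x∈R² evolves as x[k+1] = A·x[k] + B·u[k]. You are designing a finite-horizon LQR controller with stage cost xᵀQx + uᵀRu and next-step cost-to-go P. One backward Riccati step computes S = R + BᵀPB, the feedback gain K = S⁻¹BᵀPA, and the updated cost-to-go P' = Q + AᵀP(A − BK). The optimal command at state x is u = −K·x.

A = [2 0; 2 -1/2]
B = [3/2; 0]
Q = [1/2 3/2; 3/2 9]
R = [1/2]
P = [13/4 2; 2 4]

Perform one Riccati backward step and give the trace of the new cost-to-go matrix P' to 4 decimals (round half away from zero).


BᵀP = [4.8750 3.0000]
S = R + BᵀPB = [1/2] + [7.3125] = [7.8125]
BᵀPA = [15.7500 -1.5000]
K = S⁻¹·BᵀPA = [2.0160 -0.1920]
A−BK = [-1.0240 0.2880; 2.0000 -0.5000]
AᵀP(A−BK) = [13.2480 -2.9760; -2.9760 0.7120]
P' = Q + AᵀP(A−BK) = [13.7480 -1.4760; -1.4760 9.7120]
tr(P') = 23.4600

23.4600


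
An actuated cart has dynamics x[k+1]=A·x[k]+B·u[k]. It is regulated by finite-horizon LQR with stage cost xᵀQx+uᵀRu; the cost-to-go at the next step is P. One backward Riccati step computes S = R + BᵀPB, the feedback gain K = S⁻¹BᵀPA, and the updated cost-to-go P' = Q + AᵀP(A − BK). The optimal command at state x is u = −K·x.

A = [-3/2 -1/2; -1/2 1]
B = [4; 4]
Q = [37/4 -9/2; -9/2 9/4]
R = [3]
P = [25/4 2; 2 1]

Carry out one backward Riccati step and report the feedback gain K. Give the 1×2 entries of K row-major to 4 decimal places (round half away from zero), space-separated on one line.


BᵀP = [33.0000 12.0000]
S = R + BᵀPB = [3] + [180.0000] = [183.0000]
BᵀPA = [-55.5000 -4.5000]
K = S⁻¹·BᵀPA = [-0.3033 -0.0246]
A−BK = [-0.2869 -0.4016; 0.7131 1.0984]
AᵀP(A−BK) = [0.4805 0.3227; 0.3227 0.4518]
P' = Q + AᵀP(A−BK) = [9.7305 -4.1773; -4.1773 2.7018]
tr(P') = 12.4324

-0.3033 -0.0246


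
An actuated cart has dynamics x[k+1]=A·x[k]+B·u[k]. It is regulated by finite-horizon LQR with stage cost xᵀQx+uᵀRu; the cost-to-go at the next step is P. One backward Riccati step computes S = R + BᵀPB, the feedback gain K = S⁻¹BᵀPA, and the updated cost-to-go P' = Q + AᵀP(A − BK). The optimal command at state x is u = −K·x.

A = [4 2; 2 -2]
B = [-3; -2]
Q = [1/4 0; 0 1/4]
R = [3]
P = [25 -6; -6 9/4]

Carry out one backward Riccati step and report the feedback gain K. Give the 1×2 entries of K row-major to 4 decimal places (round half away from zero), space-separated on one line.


-1.3636 -0.9273

BᵀP = [-63.0000 13.5000]
S = R + BᵀPB = [3] + [162.0000] = [165.0000]
BᵀPA = [-225.0000 -153.0000]
K = S⁻¹·BᵀPA = [-1.3636 -0.9273]
A−BK = [-0.0909 -0.7818; -0.7273 -3.8545]
AᵀP(A−BK) = [6.1818 6.3636; 6.3636 15.1273]
P' = Q + AᵀP(A−BK) = [6.4318 6.3636; 6.3636 15.3773]
tr(P') = 21.8091


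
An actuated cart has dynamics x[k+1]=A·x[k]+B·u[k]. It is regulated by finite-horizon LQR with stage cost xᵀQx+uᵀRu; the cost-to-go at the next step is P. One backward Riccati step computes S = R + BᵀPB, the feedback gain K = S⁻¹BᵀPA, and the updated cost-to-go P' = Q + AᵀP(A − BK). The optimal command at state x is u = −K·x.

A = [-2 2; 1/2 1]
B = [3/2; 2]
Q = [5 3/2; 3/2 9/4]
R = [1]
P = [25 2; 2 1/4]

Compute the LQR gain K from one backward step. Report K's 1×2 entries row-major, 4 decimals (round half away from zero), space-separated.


BᵀP = [41.5000 3.5000]
S = R + BᵀPB = [1] + [69.2500] = [70.2500]
BᵀPA = [-81.2500 86.5000]
K = S⁻¹·BᵀPA = [-1.1566 1.2313]
A−BK = [-0.2651 0.1530; 2.8132 -1.4626]
AᵀP(A−BK) = [2.0901 -1.8305; -1.8305 1.7411]
P' = Q + AᵀP(A−BK) = [7.0901 -0.3305; -0.3305 3.9911]
tr(P') = 11.0812

-1.1566 1.2313


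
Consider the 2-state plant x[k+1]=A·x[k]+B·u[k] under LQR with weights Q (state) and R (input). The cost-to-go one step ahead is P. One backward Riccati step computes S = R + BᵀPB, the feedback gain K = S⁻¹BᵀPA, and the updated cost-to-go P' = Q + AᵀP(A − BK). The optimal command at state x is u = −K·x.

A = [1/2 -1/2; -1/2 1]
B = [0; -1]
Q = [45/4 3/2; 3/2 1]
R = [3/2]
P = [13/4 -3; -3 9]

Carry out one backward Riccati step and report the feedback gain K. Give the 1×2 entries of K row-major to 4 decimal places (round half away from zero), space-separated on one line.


0.5714 -1.0000

BᵀP = [3.0000 -9.0000]
S = R + BᵀPB = [3/2] + [9.0000] = [10.5000]
BᵀPA = [6.0000 -10.5000]
K = S⁻¹·BᵀPA = [0.5714 -1.0000]
A−BK = [0.5000 -0.5000; 0.0714 0.0000]
AᵀP(A−BK) = [1.1339 -1.5625; -1.5625 2.3125]
P' = Q + AᵀP(A−BK) = [12.3839 -0.0625; -0.0625 3.3125]
tr(P') = 15.6964


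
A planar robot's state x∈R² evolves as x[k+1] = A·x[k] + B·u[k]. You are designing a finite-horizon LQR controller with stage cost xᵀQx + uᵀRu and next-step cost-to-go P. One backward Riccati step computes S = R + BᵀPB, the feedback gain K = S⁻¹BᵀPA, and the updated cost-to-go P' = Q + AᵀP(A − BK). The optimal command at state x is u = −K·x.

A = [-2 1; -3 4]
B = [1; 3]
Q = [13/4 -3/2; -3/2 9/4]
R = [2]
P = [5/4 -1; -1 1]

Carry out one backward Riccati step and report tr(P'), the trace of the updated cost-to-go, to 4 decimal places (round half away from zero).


9.5000

BᵀP = [-1.7500 2.0000]
S = R + BᵀPB = [2] + [4.2500] = [6.2500]
BᵀPA = [-2.5000 6.2500]
K = S⁻¹·BᵀPA = [-0.4000 1.0000]
A−BK = [-1.6000 0.0000; -1.8000 1.0000]
AᵀP(A−BK) = [1.0000 -1.0000; -1.0000 3.0000]
P' = Q + AᵀP(A−BK) = [4.2500 -2.5000; -2.5000 5.2500]
tr(P') = 9.5000


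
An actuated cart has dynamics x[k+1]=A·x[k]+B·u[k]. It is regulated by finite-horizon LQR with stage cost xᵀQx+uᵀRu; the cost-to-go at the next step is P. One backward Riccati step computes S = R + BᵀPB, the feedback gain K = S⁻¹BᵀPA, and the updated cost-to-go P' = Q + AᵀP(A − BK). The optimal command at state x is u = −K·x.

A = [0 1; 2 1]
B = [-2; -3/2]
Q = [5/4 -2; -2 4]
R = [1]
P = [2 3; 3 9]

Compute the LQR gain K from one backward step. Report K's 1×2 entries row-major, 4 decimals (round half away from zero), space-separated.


-0.8254 -0.5926

BᵀP = [-8.5000 -19.5000]
S = R + BᵀPB = [1] + [46.2500] = [47.2500]
BᵀPA = [-39.0000 -28.0000]
K = S⁻¹·BᵀPA = [-0.8254 -0.5926]
A−BK = [-1.6508 -0.1852; 0.7619 0.1111]
AᵀP(A−BK) = [3.8095 0.8889; 0.8889 0.4074]
P' = Q + AᵀP(A−BK) = [5.0595 -1.1111; -1.1111 4.4074]
tr(P') = 9.4669


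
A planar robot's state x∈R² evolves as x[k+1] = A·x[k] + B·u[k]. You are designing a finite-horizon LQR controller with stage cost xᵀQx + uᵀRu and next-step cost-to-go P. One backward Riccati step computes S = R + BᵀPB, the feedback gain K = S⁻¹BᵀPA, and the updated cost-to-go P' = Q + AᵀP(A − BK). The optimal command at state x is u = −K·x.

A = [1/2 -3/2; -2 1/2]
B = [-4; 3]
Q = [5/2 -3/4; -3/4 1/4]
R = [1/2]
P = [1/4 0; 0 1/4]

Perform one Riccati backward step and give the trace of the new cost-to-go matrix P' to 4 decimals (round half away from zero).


3.3241

BᵀP = [-1.0000 0.7500]
S = R + BᵀPB = [1/2] + [6.2500] = [6.7500]
BᵀPA = [-2.0000 1.8750]
K = S⁻¹·BᵀPA = [-0.2963 0.2778]
A−BK = [-0.6852 -0.3889; -1.1111 -0.3333]
AᵀP(A−BK) = [0.4699 0.1181; 0.1181 0.1042]
P' = Q + AᵀP(A−BK) = [2.9699 -0.6319; -0.6319 0.3542]
tr(P') = 3.3241


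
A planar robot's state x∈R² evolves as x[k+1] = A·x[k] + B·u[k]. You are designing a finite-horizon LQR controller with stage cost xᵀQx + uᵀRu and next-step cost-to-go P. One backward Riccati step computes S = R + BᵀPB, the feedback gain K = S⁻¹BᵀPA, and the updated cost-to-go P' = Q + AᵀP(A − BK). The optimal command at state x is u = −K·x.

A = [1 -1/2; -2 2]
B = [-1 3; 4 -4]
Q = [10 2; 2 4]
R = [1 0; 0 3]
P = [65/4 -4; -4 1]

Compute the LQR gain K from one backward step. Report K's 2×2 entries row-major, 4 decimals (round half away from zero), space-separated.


BᵀP = [-32.2500 8.0000; 64.7500 -16.0000]
S = R + BᵀPB = [1 0; 0 3] + [64.2500 -128.7500; -128.7500 258.2500] = [65.2500 -128.7500; -128.7500 261.2500]
BᵀPA = [-48.2500 32.1250; 96.7500 -64.3750]
K = S⁻¹·BᵀPA = [-0.3165 0.2221; 0.2144 -0.1370]
A−BK = [0.0404 0.1330; 0.1234 0.5638]
AᵀP(A−BK) = [0.2399 -0.1582; -0.1582 0.1110]
P' = Q + AᵀP(A−BK) = [10.2399 1.8418; 1.8418 4.1110]
tr(P') = 14.3509

-0.3165 0.2221 0.2144 -0.1370


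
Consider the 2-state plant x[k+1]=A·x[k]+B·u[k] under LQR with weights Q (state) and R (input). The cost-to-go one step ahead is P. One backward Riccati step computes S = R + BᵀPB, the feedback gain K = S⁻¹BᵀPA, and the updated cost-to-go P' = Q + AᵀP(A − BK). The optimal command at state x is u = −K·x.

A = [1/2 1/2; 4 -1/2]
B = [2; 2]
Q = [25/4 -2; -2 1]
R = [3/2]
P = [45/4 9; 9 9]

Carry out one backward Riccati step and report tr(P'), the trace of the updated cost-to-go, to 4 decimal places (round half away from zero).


BᵀP = [40.5000 36.0000]
S = R + BᵀPB = [3/2] + [153.0000] = [154.5000]
BᵀPA = [164.2500 2.2500]
K = S⁻¹·BᵀPA = [1.0631 0.0146]
A−BK = [-1.6262 0.4709; 1.8738 -0.5291]
AᵀP(A−BK) = [8.1972 -1.8295; -1.8295 0.5297]
P' = Q + AᵀP(A−BK) = [14.4472 -3.8295; -3.8295 1.5297]
tr(P') = 15.9769

15.9769


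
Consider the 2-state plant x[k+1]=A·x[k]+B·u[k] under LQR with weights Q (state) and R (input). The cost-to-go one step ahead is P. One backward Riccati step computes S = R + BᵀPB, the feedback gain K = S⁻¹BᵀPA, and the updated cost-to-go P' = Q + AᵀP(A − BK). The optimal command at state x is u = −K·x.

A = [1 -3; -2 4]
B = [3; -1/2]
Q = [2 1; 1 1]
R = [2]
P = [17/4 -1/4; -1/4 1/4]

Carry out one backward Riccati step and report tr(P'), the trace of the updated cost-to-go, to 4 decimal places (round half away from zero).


9.0761

BᵀP = [12.8750 -0.8750]
S = R + BᵀPB = [2] + [39.0625] = [41.0625]
BᵀPA = [14.6250 -42.1250]
K = S⁻¹·BᵀPA = [0.3562 -1.0259]
A−BK = [-0.0685 0.0776; -1.8219 3.4871]
AᵀP(A−BK) = [1.0411 -2.2466; -2.2466 5.0350]
P' = Q + AᵀP(A−BK) = [3.0411 -1.2466; -1.2466 6.0350]
tr(P') = 9.0761


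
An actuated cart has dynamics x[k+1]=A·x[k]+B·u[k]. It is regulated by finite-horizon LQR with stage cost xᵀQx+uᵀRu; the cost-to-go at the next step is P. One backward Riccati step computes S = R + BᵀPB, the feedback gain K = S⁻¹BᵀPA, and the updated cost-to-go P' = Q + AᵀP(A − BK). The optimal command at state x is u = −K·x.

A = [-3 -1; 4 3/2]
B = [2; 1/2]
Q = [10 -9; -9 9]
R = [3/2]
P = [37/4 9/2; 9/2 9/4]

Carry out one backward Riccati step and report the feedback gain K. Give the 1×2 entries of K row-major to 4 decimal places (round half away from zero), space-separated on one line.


BᵀP = [20.7500 10.1250]
S = R + BᵀPB = [3/2] + [46.5625] = [48.0625]
BᵀPA = [-21.7500 -5.5625]
K = S⁻¹·BᵀPA = [-0.4525 -0.1157]
A−BK = [-2.0949 -0.7685; 4.2263 1.5579]
AᵀP(A−BK) = [1.4073 0.4828; 0.4828 0.1687]
P' = Q + AᵀP(A−BK) = [11.4073 -8.5172; -8.5172 9.1687]
tr(P') = 20.5761

-0.4525 -0.1157


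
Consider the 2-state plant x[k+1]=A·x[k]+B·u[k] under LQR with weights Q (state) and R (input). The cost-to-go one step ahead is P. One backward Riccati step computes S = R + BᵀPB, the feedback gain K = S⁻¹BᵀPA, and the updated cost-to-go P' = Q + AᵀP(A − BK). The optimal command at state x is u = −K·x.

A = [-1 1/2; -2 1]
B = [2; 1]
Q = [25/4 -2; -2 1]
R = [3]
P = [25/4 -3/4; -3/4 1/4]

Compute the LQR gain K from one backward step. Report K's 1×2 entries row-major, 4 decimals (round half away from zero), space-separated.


BᵀP = [11.7500 -1.2500]
S = R + BᵀPB = [3] + [22.2500] = [25.2500]
BᵀPA = [-9.2500 4.6250]
K = S⁻¹·BᵀPA = [-0.3663 0.1832]
A−BK = [-0.2673 0.1337; -1.6337 0.8168]
AᵀP(A−BK) = [0.8614 -0.4307; -0.4307 0.2153]
P' = Q + AᵀP(A−BK) = [7.1114 -2.4307; -2.4307 1.2153]
tr(P') = 8.3267

-0.3663 0.1832


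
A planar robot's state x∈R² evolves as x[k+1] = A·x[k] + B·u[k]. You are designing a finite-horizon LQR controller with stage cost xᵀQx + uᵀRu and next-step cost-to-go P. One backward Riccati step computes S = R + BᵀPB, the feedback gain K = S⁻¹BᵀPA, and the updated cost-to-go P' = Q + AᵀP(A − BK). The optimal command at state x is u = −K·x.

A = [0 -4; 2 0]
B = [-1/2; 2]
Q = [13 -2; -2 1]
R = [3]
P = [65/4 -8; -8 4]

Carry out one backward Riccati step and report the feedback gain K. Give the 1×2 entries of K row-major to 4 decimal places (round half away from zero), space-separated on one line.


BᵀP = [-24.1250 12.0000]
S = R + BᵀPB = [3] + [36.0625] = [39.0625]
BᵀPA = [24.0000 96.5000]
K = S⁻¹·BᵀPA = [0.6144 2.4704]
A−BK = [0.3072 -2.7648; 0.7712 -4.9408]
AᵀP(A−BK) = [1.2544 4.7104; 4.7104 21.6064]
P' = Q + AᵀP(A−BK) = [14.2544 2.7104; 2.7104 22.6064]
tr(P') = 36.8608

0.6144 2.4704


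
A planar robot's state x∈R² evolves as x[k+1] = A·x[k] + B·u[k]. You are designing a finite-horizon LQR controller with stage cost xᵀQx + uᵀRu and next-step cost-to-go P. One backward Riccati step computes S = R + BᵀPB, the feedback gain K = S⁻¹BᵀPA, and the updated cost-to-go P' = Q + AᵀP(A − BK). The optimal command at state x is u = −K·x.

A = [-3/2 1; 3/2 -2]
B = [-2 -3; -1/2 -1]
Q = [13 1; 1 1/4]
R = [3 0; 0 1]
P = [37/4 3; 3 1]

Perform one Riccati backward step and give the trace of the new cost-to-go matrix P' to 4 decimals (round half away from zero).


13.5467

BᵀP = [-20.0000 -6.5000; -30.7500 -10.0000]
S = R + BᵀPB = [3 0; 0 1] + [43.2500 66.5000; 66.5000 102.2500] = [46.2500 66.5000; 66.5000 103.2500]
BᵀPA = [20.2500 -7.0000; 31.1250 -10.7500]
K = S⁻¹·BᵀPA = [0.0595 -0.0223; 0.2631 -0.0898]
A−BK = [-0.5916 0.6861; 1.7929 -2.1009]
AᵀP(A−BK) = [0.1677 -0.1298; -0.1298 0.1290]
P' = Q + AᵀP(A−BK) = [13.1677 0.8702; 0.8702 0.3790]
tr(P') = 13.5467


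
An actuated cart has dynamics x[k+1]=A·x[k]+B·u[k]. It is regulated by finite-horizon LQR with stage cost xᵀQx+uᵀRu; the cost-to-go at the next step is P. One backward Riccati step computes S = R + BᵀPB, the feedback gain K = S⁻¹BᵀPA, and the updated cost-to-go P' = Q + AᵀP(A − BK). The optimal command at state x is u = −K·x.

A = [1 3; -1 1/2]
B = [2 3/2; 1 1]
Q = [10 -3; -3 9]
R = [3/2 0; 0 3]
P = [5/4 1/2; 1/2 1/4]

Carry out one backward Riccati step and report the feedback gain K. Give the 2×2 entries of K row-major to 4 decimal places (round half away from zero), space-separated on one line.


BᵀP = [3.0000 1.2500; 2.3750 1.0000]
S = R + BᵀPB = [3/2 0; 0 3] + [7.2500 5.7500; 5.7500 4.5625] = [8.7500 5.7500; 5.7500 7.5625]
BᵀPA = [1.7500 9.6250; 1.3750 7.6250]
K = S⁻¹·BᵀPA = [0.1609 0.8742; 0.0595 0.3436]
A−BK = [0.5890 0.7362; -1.2204 -0.7178]
AᵀP(A−BK) = [0.1366 0.3727; 0.3727 1.7784]
P' = Q + AᵀP(A−BK) = [10.1366 -2.6273; -2.6273 10.7784]
tr(P') = 20.9150

0.1609 0.8742 0.0595 0.3436


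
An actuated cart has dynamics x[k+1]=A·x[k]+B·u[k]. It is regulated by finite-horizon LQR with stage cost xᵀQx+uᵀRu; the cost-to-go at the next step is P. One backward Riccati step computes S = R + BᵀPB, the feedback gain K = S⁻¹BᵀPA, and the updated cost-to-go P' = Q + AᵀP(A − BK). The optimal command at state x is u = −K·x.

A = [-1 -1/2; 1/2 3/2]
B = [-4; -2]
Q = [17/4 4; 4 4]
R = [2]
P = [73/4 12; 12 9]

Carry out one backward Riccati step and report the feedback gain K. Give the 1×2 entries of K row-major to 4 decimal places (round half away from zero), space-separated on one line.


BᵀP = [-97.0000 -66.0000]
S = R + BᵀPB = [2] + [520.0000] = [522.0000]
BᵀPA = [64.0000 -50.5000]
K = S⁻¹·BᵀPA = [0.1226 -0.0967]
A−BK = [-0.5096 -0.8870; 0.7452 1.3065]
AᵀP(A−BK) = [0.6533 1.0666; 1.0666 1.9270]
P' = Q + AᵀP(A−BK) = [4.9033 5.0666; 5.0666 5.9270]
tr(P') = 10.8302

0.1226 -0.0967


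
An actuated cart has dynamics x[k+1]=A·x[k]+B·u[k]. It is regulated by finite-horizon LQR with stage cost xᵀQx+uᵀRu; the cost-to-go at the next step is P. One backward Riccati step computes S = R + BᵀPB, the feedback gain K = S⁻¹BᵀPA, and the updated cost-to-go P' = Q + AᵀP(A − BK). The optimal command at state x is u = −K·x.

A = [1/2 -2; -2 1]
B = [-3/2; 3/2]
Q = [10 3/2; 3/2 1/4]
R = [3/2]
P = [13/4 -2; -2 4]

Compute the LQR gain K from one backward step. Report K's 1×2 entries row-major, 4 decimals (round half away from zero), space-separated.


BᵀP = [-7.8750 9.0000]
S = R + BᵀPB = [3/2] + [25.3125] = [26.8125]
BᵀPA = [-21.9375 24.7500]
K = S⁻¹·BᵀPA = [-0.8182 0.9231]
A−BK = [-0.7273 -0.6154; -0.7727 -0.3846]
AᵀP(A−BK) = [2.8636 0.0000; 0.0000 2.1538]
P' = Q + AᵀP(A−BK) = [12.8636 1.5000; 1.5000 2.4038]
tr(P') = 15.2675

-0.8182 0.9231


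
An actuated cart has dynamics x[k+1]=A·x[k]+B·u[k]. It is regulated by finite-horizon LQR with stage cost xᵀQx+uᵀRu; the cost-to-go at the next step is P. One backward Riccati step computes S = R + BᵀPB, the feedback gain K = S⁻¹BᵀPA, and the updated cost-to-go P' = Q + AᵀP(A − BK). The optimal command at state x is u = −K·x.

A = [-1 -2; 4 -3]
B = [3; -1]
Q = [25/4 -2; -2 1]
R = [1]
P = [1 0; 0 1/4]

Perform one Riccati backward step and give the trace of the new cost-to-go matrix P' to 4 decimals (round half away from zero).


BᵀP = [3.0000 -0.2500]
S = R + BᵀPB = [1] + [9.2500] = [10.2500]
BᵀPA = [-4.0000 -5.2500]
K = S⁻¹·BᵀPA = [-0.3902 -0.5122]
A−BK = [0.1707 -0.4634; 3.6098 -3.5122]
AᵀP(A−BK) = [3.4390 -3.0488; -3.0488 3.5610]
P' = Q + AᵀP(A−BK) = [9.6890 -5.0488; -5.0488 4.5610]
tr(P') = 14.2500

14.2500


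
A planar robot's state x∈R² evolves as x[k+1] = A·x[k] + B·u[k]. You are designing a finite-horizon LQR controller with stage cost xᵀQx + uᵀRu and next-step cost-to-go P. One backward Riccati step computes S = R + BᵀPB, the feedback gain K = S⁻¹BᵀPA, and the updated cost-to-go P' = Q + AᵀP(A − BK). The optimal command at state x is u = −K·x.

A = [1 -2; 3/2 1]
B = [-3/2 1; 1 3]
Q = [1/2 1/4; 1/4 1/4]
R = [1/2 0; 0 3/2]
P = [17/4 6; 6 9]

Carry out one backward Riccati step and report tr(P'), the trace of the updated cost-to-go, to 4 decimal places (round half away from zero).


1.7288

BᵀP = [-0.3750 0.0000; 22.2500 33.0000]
S = R + BᵀPB = [1/2 0; 0 3/2] + [0.5625 -0.3750; -0.3750 121.2500] = [1.0625 -0.3750; -0.3750 122.7500]
BᵀPA = [-0.3750 0.7500; 71.7500 -11.5000]
K = S⁻¹·BᵀPA = [-0.1468 0.6735; 0.5841 -0.0916]
A−BK = [0.1957 -0.8981; -0.1054 0.6013]
AᵀP(A−BK) = [0.5377 -0.1731; -0.1731 0.4411]
P' = Q + AᵀP(A−BK) = [1.0377 0.0769; 0.0769 0.6911]
tr(P') = 1.7288


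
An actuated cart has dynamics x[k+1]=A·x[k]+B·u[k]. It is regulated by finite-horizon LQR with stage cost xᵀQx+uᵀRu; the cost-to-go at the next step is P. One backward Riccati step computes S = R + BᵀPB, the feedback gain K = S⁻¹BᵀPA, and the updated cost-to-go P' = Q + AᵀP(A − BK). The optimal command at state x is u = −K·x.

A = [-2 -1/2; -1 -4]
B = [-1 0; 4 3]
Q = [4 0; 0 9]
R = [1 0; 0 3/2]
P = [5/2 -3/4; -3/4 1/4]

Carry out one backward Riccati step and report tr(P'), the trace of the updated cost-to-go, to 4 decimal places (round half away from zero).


14.1565

BᵀP = [-5.5000 1.7500; -2.2500 0.7500]
S = R + BᵀPB = [1 0; 0 3/2] + [12.5000 5.2500; 5.2500 2.2500] = [13.5000 5.2500; 5.2500 3.7500]
BᵀPA = [9.2500 -4.2500; 3.7500 -1.8750]
K = S⁻¹·BᵀPA = [0.6504 -0.2642; 0.0894 -0.1301]
A−BK = [-1.3496 -0.7642; -3.8699 -2.5528]
AᵀP(A−BK) = [0.8984 0.0569; 0.0569 0.2581]
P' = Q + AᵀP(A−BK) = [4.8984 0.0569; 0.0569 9.2581]
tr(P') = 14.1565


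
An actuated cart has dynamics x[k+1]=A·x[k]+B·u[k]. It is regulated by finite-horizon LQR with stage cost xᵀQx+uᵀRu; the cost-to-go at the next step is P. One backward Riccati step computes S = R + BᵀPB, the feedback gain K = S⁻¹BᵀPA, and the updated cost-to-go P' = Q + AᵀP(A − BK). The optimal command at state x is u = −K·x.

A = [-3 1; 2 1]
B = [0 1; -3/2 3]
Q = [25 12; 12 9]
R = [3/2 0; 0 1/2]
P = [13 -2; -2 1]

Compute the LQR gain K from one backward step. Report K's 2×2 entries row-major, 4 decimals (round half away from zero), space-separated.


BᵀP = [3.0000 -1.5000; 7.0000 1.0000]
S = R + BᵀPB = [3/2 0; 0 1/2] + [2.2500 -1.5000; -1.5000 10.0000] = [3.7500 -1.5000; -1.5000 10.5000]
BᵀPA = [-12.0000 1.5000; -19.0000 8.0000]
K = S⁻¹·BᵀPA = [-4.1616 0.7475; -2.4040 0.8687]
A−BK = [-0.5960 0.1313; 2.9697 -0.4848]
AᵀP(A−BK) = [49.3838 -9.5253; -9.5253 1.9293]
P' = Q + AᵀP(A−BK) = [74.3838 2.4747; 2.4747 10.9293]
tr(P') = 85.3131

-4.1616 0.7475 -2.4040 0.8687


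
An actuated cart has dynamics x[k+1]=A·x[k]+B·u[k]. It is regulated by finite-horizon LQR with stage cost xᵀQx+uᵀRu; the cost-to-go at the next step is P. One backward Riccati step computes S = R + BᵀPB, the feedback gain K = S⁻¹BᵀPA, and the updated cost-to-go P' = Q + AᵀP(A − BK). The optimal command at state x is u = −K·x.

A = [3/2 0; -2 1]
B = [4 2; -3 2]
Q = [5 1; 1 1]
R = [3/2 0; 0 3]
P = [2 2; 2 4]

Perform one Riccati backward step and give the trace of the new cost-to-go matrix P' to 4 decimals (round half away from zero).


BᵀP = [2.0000 -4.0000; 8.0000 12.0000]
S = R + BᵀPB = [3/2 0; 0 3] + [20.0000 -4.0000; -4.0000 40.0000] = [21.5000 -4.0000; -4.0000 43.0000]
BᵀPA = [11.0000 -4.0000; -12.0000 12.0000]
K = S⁻¹·BᵀPA = [0.4678 -0.1365; -0.2356 0.2664]
A−BK = [0.0999 0.0132; -0.1255 0.0578]
AᵀP(A−BK) = [0.5275 -0.3021; -0.3021 0.2576]
P' = Q + AᵀP(A−BK) = [5.5275 0.6979; 0.6979 1.2576]
tr(P') = 6.7851

6.7851


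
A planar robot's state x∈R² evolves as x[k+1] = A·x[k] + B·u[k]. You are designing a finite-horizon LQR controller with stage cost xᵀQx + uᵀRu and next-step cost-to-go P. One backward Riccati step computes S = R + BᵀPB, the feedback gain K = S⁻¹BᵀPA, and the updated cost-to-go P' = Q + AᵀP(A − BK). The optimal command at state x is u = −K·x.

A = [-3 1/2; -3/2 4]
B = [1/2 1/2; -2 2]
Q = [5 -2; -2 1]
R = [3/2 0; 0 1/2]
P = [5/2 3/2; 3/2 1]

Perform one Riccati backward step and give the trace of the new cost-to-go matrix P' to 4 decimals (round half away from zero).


BᵀP = [-1.7500 -1.2500; 4.2500 2.7500]
S = R + BᵀPB = [3/2 0; 0 1/2] + [1.6250 -3.3750; -3.3750 7.6250] = [3.1250 -3.3750; -3.3750 8.1250]
BᵀPA = [7.1250 -5.8750; -16.8750 13.1250]
K = S⁻¹·BᵀPA = [0.0670 -0.2455; -2.0491 1.5134]
A−BK = [-2.0089 -0.1339; 2.7321 0.4821]
AᵀP(A−BK) = [3.1942 -1.5871; -1.5871 1.3192]
P' = Q + AᵀP(A−BK) = [8.1942 -3.5871; -3.5871 2.3192]
tr(P') = 10.5134

10.5134


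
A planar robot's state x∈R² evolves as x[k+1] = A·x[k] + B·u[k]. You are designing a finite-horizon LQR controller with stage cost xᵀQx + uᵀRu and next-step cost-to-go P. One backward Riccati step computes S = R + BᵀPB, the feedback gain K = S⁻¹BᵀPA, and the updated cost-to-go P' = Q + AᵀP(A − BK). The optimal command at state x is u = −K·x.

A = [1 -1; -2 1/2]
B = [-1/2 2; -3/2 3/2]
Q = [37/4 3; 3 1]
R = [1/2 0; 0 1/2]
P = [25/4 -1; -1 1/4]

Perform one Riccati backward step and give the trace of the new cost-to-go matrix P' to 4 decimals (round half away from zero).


BᵀP = [-1.6250 0.1250; 11.0000 -1.6250]
S = R + BᵀPB = [1/2 0; 0 1/2] + [0.6250 -3.0625; -3.0625 19.5625] = [1.1250 -3.0625; -3.0625 20.0625]
BᵀPA = [-1.8750 1.6875; 14.2500 -11.8125]
K = S⁻¹·BᵀPA = [0.4566 -0.1759; 0.7800 -0.6156]
A−BK = [-0.3317 0.1433; -2.4850 1.1596]
AᵀP(A−BK) = [0.9914 -0.5570; -0.5570 0.3371]
P' = Q + AᵀP(A−BK) = [10.2414 2.4430; 2.4430 1.3371]
tr(P') = 11.5785

11.5785


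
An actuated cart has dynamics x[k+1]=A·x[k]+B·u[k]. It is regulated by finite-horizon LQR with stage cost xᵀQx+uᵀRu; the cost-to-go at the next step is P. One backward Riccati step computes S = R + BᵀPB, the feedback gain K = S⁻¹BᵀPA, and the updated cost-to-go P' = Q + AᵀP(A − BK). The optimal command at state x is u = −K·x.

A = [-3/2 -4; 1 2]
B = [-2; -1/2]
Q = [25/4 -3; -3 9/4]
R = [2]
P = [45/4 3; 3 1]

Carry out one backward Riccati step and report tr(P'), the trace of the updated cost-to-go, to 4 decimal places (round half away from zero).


BᵀP = [-24.0000 -6.5000]
S = R + BᵀPB = [2] + [51.2500] = [53.2500]
BᵀPA = [29.5000 83.0000]
K = S⁻¹·BᵀPA = [0.5540 1.5587]
A−BK = [-0.3920 -0.8826; 1.2770 2.7793]
AᵀP(A−BK) = [0.9698 2.5188; 2.5188 6.6291]
P' = Q + AᵀP(A−BK) = [7.2198 -0.4812; -0.4812 8.8791]
tr(P') = 16.0989

16.0989


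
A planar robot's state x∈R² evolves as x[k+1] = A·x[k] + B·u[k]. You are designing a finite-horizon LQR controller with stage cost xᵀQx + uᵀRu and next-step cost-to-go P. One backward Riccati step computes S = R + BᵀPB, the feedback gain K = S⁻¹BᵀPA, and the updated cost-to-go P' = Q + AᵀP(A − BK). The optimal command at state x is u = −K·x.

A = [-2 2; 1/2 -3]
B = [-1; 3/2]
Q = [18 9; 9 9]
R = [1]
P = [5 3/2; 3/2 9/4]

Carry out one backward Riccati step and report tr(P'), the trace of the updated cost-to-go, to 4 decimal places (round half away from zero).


BᵀP = [-2.7500 1.8750]
S = R + BᵀPB = [1] + [5.5625] = [6.5625]
BᵀPA = [6.4375 -11.1250]
K = S⁻¹·BᵀPA = [0.9810 -1.6952]
A−BK = [-1.0190 0.3048; -0.9714 -0.4571]
AᵀP(A−BK) = [11.2476 -1.9619; -1.9619 3.3905]
P' = Q + AᵀP(A−BK) = [29.2476 7.0381; 7.0381 12.3905]
tr(P') = 41.6381

41.6381


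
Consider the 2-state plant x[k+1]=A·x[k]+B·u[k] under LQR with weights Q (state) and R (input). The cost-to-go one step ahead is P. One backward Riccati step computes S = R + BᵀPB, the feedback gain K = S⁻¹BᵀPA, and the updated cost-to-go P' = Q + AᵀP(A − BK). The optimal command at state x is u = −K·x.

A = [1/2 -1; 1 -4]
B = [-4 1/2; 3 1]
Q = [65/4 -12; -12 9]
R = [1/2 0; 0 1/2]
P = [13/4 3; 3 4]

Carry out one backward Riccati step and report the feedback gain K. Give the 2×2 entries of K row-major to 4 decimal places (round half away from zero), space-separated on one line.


BᵀP = [-4.0000 0.0000; 4.6250 5.5000]
S = R + BᵀPB = [1/2 0; 0 1/2] + [16.0000 -2.0000; -2.0000 7.8125] = [16.5000 -2.0000; -2.0000 8.3125]
BᵀPA = [-2.0000 4.0000; 7.8125 -26.6250]
K = S⁻¹·BᵀPA = [-0.0075 -0.1502; 0.9380 -3.2391]
A−BK = [0.0009 0.0188; 0.0845 -0.3103]
AᵀP(A−BK) = [0.4690 -1.6196; -1.6196 5.6085]
P' = Q + AᵀP(A−BK) = [16.7190 -13.6196; -13.6196 14.6085]
tr(P') = 31.3276

-0.0075 -0.1502 0.9380 -3.2391


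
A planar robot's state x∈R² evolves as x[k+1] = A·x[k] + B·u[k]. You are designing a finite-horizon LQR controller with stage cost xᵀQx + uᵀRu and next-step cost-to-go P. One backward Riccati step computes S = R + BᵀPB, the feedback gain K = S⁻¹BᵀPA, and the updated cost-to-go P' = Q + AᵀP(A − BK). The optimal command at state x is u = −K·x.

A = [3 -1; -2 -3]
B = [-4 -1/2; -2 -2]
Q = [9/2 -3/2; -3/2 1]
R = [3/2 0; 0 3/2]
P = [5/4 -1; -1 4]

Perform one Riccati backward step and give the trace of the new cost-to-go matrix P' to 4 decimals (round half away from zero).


BᵀP = [-3.0000 -4.0000; 1.3750 -7.5000]
S = R + BᵀPB = [3/2 0; 0 3/2] + [20.0000 9.5000; 9.5000 14.3125] = [21.5000 9.5000; 9.5000 15.8125]
BᵀPA = [-1.0000 15.0000; 19.1250 21.1250]
K = S⁻¹·BᵀPA = [-0.7909 0.1462; 1.6846 1.2482]
A−BK = [0.6788 0.2087; -0.2125 -0.2114]
AᵀP(A−BK) = [6.2403 3.5252; 3.5252 2.6903]
P' = Q + AᵀP(A−BK) = [10.7403 2.0252; 2.0252 3.6903]
tr(P') = 14.4305

14.4305


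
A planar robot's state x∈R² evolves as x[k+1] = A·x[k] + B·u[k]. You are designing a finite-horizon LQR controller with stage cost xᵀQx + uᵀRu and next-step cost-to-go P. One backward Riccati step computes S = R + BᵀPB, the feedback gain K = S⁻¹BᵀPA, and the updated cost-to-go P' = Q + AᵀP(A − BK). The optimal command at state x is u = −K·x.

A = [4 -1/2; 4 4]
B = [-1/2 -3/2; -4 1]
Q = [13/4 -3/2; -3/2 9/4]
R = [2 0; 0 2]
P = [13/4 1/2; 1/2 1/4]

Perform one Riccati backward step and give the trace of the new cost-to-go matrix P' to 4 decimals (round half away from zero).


18.2866

BᵀP = [-3.6250 -1.2500; -4.3750 -0.5000]
S = R + BᵀPB = [2 0; 0 2] + [6.8125 4.1875; 4.1875 6.0625] = [8.8125 4.1875; 4.1875 8.0625]
BᵀPA = [-19.5000 -3.1875; -19.5000 0.1875]
K = S⁻¹·BᵀPA = [-1.4120 -0.4949; -1.6853 0.2803]
A−BK = [0.7661 -0.3270; 0.0374 1.7401]
AᵀP(A−BK) = [11.6041 0.3153; 0.3153 1.1825]
P' = Q + AᵀP(A−BK) = [14.8541 -1.1847; -1.1847 3.4325]
tr(P') = 18.2866


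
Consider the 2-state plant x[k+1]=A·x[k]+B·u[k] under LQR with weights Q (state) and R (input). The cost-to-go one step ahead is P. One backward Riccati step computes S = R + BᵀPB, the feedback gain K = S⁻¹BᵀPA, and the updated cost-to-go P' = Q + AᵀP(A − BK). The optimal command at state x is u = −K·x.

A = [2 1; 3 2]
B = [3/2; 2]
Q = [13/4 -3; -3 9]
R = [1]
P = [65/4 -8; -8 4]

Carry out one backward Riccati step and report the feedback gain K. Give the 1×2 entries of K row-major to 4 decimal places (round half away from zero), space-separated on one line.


BᵀP = [8.3750 -4.0000]
S = R + BᵀPB = [1] + [4.5625] = [5.5625]
BᵀPA = [4.7500 0.3750]
K = S⁻¹·BᵀPA = [0.8539 0.0674]
A−BK = [0.7191 0.8989; 1.2921 1.8652]
AᵀP(A−BK) = [0.9438 0.1798; 0.1798 0.2247]
P' = Q + AᵀP(A−BK) = [4.1938 -2.8202; -2.8202 9.2247]
tr(P') = 13.4185

0.8539 0.0674


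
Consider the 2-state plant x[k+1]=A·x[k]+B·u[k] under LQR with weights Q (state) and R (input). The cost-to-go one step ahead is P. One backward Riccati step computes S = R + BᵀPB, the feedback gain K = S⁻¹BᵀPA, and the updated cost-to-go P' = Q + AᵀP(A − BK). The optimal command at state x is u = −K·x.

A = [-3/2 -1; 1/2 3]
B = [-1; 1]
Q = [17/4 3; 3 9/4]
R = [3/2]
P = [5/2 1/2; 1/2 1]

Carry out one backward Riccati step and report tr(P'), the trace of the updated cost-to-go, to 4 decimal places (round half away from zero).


BᵀP = [-2.0000 0.5000]
S = R + BᵀPB = [3/2] + [2.5000] = [4.0000]
BᵀPA = [3.2500 3.5000]
K = S⁻¹·BᵀPA = [0.8125 0.8750]
A−BK = [-0.6875 -0.1250; -0.3125 2.1250]
AᵀP(A−BK) = [2.4844 -0.0938; -0.0938 5.4375]
P' = Q + AᵀP(A−BK) = [6.7344 2.9063; 2.9063 7.6875]
tr(P') = 14.4219

14.4219


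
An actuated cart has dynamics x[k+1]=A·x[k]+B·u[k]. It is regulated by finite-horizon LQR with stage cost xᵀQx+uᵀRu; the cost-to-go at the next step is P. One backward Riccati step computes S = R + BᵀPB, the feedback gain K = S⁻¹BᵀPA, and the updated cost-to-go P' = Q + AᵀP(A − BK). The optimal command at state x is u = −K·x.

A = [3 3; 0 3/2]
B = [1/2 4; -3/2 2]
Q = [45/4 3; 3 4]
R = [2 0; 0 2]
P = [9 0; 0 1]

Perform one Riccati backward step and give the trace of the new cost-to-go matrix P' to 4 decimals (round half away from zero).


18.1375

BᵀP = [4.5000 -1.5000; 36.0000 2.0000]
S = R + BᵀPB = [2 0; 0 2] + [4.5000 15.0000; 15.0000 148.0000] = [6.5000 15.0000; 15.0000 150.0000]
BᵀPA = [13.5000 11.2500; 108.0000 111.0000]
K = S⁻¹·BᵀPA = [0.5400 0.0300; 0.6660 0.7370]
A−BK = [0.0660 0.0370; -0.5220 0.0710]
AᵀP(A−BK) = [1.7820 0.9990; 0.9990 1.1055]
P' = Q + AᵀP(A−BK) = [13.0320 3.9990; 3.9990 5.1055]
tr(P') = 18.1375


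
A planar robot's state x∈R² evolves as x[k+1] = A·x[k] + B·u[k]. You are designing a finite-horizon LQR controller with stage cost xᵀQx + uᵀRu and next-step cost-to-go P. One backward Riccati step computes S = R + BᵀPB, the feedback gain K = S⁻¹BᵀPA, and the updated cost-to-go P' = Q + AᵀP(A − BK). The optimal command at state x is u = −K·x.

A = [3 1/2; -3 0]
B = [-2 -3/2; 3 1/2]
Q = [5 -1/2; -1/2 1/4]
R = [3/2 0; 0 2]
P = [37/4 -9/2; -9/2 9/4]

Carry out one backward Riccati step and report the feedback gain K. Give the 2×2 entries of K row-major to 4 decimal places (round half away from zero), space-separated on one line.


BᵀP = [-32.0000 15.7500; -16.1250 7.8750]
S = R + BᵀPB = [3/2 0; 0 2] + [111.2500 55.8750; 55.8750 28.1250] = [112.7500 55.8750; 55.8750 30.1250]
BᵀPA = [-143.2500 -16.0000; -72.0000 -8.0625]
K = S⁻¹·BᵀPA = [-1.0649 -0.1147; -0.4148 -0.0548]
A−BK = [0.2479 0.1883; 0.4022 0.3716]
AᵀP(A−BK) = [2.0804 0.2415; 0.2415 0.0347]
P' = Q + AᵀP(A−BK) = [7.0804 -0.2585; -0.2585 0.2847]
tr(P') = 7.3650

-1.0649 -0.1147 -0.4148 -0.0548


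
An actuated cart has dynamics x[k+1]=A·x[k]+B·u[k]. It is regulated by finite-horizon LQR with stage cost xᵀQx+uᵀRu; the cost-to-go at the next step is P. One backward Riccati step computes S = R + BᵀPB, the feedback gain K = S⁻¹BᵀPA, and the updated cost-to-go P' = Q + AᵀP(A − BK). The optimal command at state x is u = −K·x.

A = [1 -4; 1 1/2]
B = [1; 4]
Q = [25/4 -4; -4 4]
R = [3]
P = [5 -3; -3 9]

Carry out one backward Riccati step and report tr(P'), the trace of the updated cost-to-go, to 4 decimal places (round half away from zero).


BᵀP = [-7.0000 33.0000]
S = R + BᵀPB = [3] + [125.0000] = [128.0000]
BᵀPA = [26.0000 44.5000]
K = S⁻¹·BᵀPA = [0.2031 0.3477]
A−BK = [0.7969 -4.3477; 0.1875 -0.8906]
AᵀP(A−BK) = [2.7188 -14.0391; -14.0391 78.7793]
P' = Q + AᵀP(A−BK) = [8.9688 -18.0391; -18.0391 82.7793]
tr(P') = 91.7480

91.7480


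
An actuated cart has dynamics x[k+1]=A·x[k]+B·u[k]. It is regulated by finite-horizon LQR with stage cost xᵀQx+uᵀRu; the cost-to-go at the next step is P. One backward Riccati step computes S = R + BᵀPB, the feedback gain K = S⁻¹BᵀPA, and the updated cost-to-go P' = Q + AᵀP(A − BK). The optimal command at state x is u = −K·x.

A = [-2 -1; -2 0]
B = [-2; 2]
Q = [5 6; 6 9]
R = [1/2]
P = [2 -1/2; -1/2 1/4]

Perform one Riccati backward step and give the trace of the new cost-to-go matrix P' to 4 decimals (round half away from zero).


15.5185

BᵀP = [-5.0000 1.5000]
S = R + BᵀPB = [1/2] + [13.0000] = [13.5000]
BᵀPA = [7.0000 5.0000]
K = S⁻¹·BᵀPA = [0.5185 0.3704]
A−BK = [-0.9630 -0.2593; -3.0370 -0.7407]
AᵀP(A−BK) = [1.3704 0.4074; 0.4074 0.1481]
P' = Q + AᵀP(A−BK) = [6.3704 6.4074; 6.4074 9.1481]
tr(P') = 15.5185


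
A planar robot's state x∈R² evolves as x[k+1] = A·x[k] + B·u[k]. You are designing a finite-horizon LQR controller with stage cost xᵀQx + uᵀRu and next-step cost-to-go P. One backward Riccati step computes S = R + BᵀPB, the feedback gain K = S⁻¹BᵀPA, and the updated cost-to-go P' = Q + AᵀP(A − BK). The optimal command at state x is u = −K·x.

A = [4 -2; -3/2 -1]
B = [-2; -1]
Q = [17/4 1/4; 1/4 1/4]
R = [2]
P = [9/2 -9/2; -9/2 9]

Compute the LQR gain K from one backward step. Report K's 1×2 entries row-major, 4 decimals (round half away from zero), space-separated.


BᵀP = [-4.5000 0.0000]
S = R + BᵀPB = [2] + [9.0000] = [11.0000]
BᵀPA = [-18.0000 9.0000]
K = S⁻¹·BᵀPA = [-1.6364 0.8182]
A−BK = [0.7273 -0.3636; -3.1364 -0.1818]
AᵀP(A−BK) = [116.7955 -3.2727; -3.2727 1.6364]
P' = Q + AᵀP(A−BK) = [121.0455 -3.0227; -3.0227 1.8864]
tr(P') = 122.9318

-1.6364 0.8182


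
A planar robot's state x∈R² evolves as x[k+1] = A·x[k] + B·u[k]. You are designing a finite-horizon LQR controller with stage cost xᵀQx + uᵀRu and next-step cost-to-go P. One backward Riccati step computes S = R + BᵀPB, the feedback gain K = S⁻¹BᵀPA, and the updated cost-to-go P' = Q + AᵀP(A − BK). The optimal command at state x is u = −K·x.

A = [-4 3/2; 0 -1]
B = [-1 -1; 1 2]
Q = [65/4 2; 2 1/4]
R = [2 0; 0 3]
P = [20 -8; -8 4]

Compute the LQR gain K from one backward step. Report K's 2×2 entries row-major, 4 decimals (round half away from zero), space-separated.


1.6691 -0.6978 0.8058 -0.4748

BᵀP = [-28.0000 12.0000; -36.0000 16.0000]
S = R + BᵀPB = [2 0; 0 3] + [40.0000 52.0000; 52.0000 68.0000] = [42.0000 52.0000; 52.0000 71.0000]
BᵀPA = [112.0000 -54.0000; 144.0000 -70.0000]
K = S⁻¹·BᵀPA = [1.6691 -0.6978; 0.8058 -0.4748]
A−BK = [-1.5252 0.3273; -3.2806 0.6475]
AᵀP(A−BK) = [17.0360 -5.4676; -5.4676 2.0791]
P' = Q + AᵀP(A−BK) = [33.2860 -3.4676; -3.4676 2.3291]
tr(P') = 35.6151


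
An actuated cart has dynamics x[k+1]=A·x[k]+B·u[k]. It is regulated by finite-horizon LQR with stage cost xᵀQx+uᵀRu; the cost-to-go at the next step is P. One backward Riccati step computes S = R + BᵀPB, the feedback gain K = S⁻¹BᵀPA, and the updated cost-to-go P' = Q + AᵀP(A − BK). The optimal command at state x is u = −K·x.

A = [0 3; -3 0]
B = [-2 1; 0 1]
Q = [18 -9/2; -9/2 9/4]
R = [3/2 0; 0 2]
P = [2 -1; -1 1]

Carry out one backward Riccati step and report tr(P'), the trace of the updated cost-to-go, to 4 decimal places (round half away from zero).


BᵀP = [-4.0000 2.0000; 1.0000 0.0000]
S = R + BᵀPB = [3/2 0; 0 2] + [8.0000 -2.0000; -2.0000 1.0000] = [9.5000 -2.0000; -2.0000 3.0000]
BᵀPA = [-6.0000 -12.0000; 0.0000 3.0000]
K = S⁻¹·BᵀPA = [-0.7347 -1.2245; -0.4898 0.1837]
A−BK = [-0.9796 0.3673; -2.5102 -0.1837]
AᵀP(A−BK) = [4.5918 1.6531; 1.6531 2.7551]
P' = Q + AᵀP(A−BK) = [22.5918 -2.8469; -2.8469 5.0051]
tr(P') = 27.5969

27.5969


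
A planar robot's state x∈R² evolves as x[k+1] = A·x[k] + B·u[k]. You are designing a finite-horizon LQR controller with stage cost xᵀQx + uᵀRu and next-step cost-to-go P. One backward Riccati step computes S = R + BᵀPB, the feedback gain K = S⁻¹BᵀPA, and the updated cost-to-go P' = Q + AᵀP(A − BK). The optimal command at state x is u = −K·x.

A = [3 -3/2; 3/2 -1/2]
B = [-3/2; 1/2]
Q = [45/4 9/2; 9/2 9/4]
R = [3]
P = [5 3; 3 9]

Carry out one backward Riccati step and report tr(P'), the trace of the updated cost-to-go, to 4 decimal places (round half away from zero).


90.0000

BᵀP = [-6.0000 0.0000]
S = R + BᵀPB = [3] + [9.0000] = [12.0000]
BᵀPA = [-18.0000 9.0000]
K = S⁻¹·BᵀPA = [-1.5000 0.7500]
A−BK = [0.7500 -0.3750; 2.2500 -0.8750]
AᵀP(A−BK) = [65.2500 -27.0000; -27.0000 11.2500]
P' = Q + AᵀP(A−BK) = [76.5000 -22.5000; -22.5000 13.5000]
tr(P') = 90.0000
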